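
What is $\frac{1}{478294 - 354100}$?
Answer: $\frac{1}{124194} \approx 8.0519 \cdot 10^{-6}$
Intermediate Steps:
$\frac{1}{478294 - 354100} = \frac{1}{124194}$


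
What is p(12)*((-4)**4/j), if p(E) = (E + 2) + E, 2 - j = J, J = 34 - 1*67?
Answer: 6656/35 ≈ 190.17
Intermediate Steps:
J = -33 (J = 34 - 67 = -33)
j = 35 (j = 2 - 1*(-33) = 2 + 33 = 35)
p(E) = 2 + 2*E (p(E) = (2 + E) + E = 2 + 2*E)
p(12)*((-4)**4/j) = (2 + 2*12)*((-4)**4/35) = (2 + 24)*(256*(1/35)) = 26*(256/35) = 6656/35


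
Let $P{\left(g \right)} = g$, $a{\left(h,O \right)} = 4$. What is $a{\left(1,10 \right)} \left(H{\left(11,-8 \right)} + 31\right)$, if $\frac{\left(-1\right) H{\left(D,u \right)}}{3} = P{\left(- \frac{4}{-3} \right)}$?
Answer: $108$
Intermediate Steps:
$H{\left(D,u \right)} = -4$ ($H{\left(D,u \right)} = - 3 \left(- \frac{4}{-3}\right) = - 3 \left(\left(-4\right) \left(- \frac{1}{3}\right)\right) = \left(-3\right) \frac{4}{3} = -4$)
$a{\left(1,10 \right)} \left(H{\left(11,-8 \right)} + 31\right) = 4 \left(-4 + 31\right) = 4 \cdot 27 = 108$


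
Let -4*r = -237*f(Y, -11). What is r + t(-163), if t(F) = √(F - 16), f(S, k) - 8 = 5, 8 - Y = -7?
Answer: 3081/4 + I*√179 ≈ 770.25 + 13.379*I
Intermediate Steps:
Y = 15 (Y = 8 - 1*(-7) = 8 + 7 = 15)
f(S, k) = 13 (f(S, k) = 8 + 5 = 13)
r = 3081/4 (r = -(-237)*13/4 = -¼*(-3081) = 3081/4 ≈ 770.25)
t(F) = √(-16 + F)
r + t(-163) = 3081/4 + √(-16 - 163) = 3081/4 + √(-179) = 3081/4 + I*√179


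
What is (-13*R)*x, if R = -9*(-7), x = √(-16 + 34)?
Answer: -2457*√2 ≈ -3474.7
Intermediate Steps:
x = 3*√2 (x = √18 = 3*√2 ≈ 4.2426)
R = 63
(-13*R)*x = (-13*63)*(3*√2) = -2457*√2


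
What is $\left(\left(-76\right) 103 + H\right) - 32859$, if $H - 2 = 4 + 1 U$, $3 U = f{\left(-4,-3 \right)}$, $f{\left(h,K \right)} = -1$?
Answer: $- \frac{122044}{3} \approx -40681.0$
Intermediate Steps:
$U = - \frac{1}{3}$ ($U = \frac{1}{3} \left(-1\right) = - \frac{1}{3} \approx -0.33333$)
$H = \frac{17}{3}$ ($H = 2 + \left(4 + 1 \left(- \frac{1}{3}\right)\right) = 2 + \left(4 - \frac{1}{3}\right) = 2 + \frac{11}{3} = \frac{17}{3} \approx 5.6667$)
$\left(\left(-76\right) 103 + H\right) - 32859 = \left(\left(-76\right) 103 + \frac{17}{3}\right) - 32859 = \left(-7828 + \frac{17}{3}\right) - 32859 = - \frac{23467}{3} - 32859 = - \frac{122044}{3}$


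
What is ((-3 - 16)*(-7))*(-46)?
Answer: -6118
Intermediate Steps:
((-3 - 16)*(-7))*(-46) = -19*(-7)*(-46) = 133*(-46) = -6118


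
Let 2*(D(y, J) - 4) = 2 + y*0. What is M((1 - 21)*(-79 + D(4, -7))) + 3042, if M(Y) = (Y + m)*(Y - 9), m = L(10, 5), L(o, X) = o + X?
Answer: 2202187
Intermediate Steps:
D(y, J) = 5 (D(y, J) = 4 + (2 + y*0)/2 = 4 + (2 + 0)/2 = 4 + (½)*2 = 4 + 1 = 5)
L(o, X) = X + o
m = 15 (m = 5 + 10 = 15)
M(Y) = (-9 + Y)*(15 + Y) (M(Y) = (Y + 15)*(Y - 9) = (15 + Y)*(-9 + Y) = (-9 + Y)*(15 + Y))
M((1 - 21)*(-79 + D(4, -7))) + 3042 = (-135 + ((1 - 21)*(-79 + 5))² + 6*((1 - 21)*(-79 + 5))) + 3042 = (-135 + (-20*(-74))² + 6*(-20*(-74))) + 3042 = (-135 + 1480² + 6*1480) + 3042 = (-135 + 2190400 + 8880) + 3042 = 2199145 + 3042 = 2202187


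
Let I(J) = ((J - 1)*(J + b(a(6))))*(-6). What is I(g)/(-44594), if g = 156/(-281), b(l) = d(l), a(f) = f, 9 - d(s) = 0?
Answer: -3111003/1760593417 ≈ -0.0017670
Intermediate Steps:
d(s) = 9 (d(s) = 9 - 1*0 = 9 + 0 = 9)
b(l) = 9
g = -156/281 (g = 156*(-1/281) = -156/281 ≈ -0.55516)
I(J) = -6*(-1 + J)*(9 + J) (I(J) = ((J - 1)*(J + 9))*(-6) = ((-1 + J)*(9 + J))*(-6) = -6*(-1 + J)*(9 + J))
I(g)/(-44594) = (54 - 48*(-156/281) - 6*(-156/281)²)/(-44594) = (54 + 7488/281 - 6*24336/78961)*(-1/44594) = (54 + 7488/281 - 146016/78961)*(-1/44594) = (6222006/78961)*(-1/44594) = -3111003/1760593417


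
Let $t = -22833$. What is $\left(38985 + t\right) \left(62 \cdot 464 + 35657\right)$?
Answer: $1040592600$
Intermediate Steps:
$\left(38985 + t\right) \left(62 \cdot 464 + 35657\right) = \left(38985 - 22833\right) \left(62 \cdot 464 + 35657\right) = 16152 \left(28768 + 35657\right) = 16152 \cdot 64425 = 1040592600$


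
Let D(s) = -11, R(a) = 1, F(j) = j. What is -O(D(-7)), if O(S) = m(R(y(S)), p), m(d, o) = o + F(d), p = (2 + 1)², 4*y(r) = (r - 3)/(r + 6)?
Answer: -10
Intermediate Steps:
y(r) = (-3 + r)/(4*(6 + r)) (y(r) = ((r - 3)/(r + 6))/4 = ((-3 + r)/(6 + r))/4 = (-3 + r)/(4*(6 + r)))
p = 9 (p = 3² = 9)
m(d, o) = d + o (m(d, o) = o + d = d + o)
O(S) = 10 (O(S) = 1 + 9 = 10)
-O(D(-7)) = -1*10 = -10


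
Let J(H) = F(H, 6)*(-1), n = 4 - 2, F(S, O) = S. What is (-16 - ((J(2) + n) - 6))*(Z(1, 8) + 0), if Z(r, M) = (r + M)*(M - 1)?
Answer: -630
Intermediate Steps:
Z(r, M) = (-1 + M)*(M + r) (Z(r, M) = (M + r)*(-1 + M) = (-1 + M)*(M + r))
n = 2
J(H) = -H (J(H) = H*(-1) = -H)
(-16 - ((J(2) + n) - 6))*(Z(1, 8) + 0) = (-16 - ((-1*2 + 2) - 6))*((8² - 1*8 - 1*1 + 8*1) + 0) = (-16 - ((-2 + 2) - 6))*((64 - 8 - 1 + 8) + 0) = (-16 - (0 - 6))*(63 + 0) = (-16 - 1*(-6))*63 = (-16 + 6)*63 = -10*63 = -630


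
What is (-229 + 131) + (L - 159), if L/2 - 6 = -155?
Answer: -555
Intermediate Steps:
L = -298 (L = 12 + 2*(-155) = 12 - 310 = -298)
(-229 + 131) + (L - 159) = (-229 + 131) + (-298 - 159) = -98 - 457 = -555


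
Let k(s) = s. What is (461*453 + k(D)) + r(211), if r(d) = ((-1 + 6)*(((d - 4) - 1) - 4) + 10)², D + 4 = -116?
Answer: 1249113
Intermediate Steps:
D = -120 (D = -4 - 116 = -120)
r(d) = (-35 + 5*d)² (r(d) = (5*(((-4 + d) - 1) - 4) + 10)² = (5*((-5 + d) - 4) + 10)² = (5*(-9 + d) + 10)² = ((-45 + 5*d) + 10)² = (-35 + 5*d)²)
(461*453 + k(D)) + r(211) = (461*453 - 120) + 25*(-7 + 211)² = (208833 - 120) + 25*204² = 208713 + 25*41616 = 208713 + 1040400 = 1249113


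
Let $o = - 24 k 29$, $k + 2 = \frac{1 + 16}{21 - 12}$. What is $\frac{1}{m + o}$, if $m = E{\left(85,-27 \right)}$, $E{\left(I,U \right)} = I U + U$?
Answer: $- \frac{3}{6734} \approx -0.0004455$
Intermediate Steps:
$k = - \frac{1}{9}$ ($k = -2 + \frac{1 + 16}{21 - 12} = -2 + \frac{17}{9} = - \frac{1}{9} \approx -0.11111$)
$E{\left(I,U \right)} = U + I U$
$o = \frac{232}{3}$ ($o = \left(-24\right) \left(- \frac{1}{9}\right) 29 = \frac{8}{3} \cdot 29 = \frac{232}{3} \approx 77.333$)
$m = -2322$ ($m = - 27 \left(1 + 85\right) = \left(-27\right) 86 = -2322$)
$\frac{1}{m + o} = \frac{1}{-2322 + \frac{232}{3}} = \frac{1}{- \frac{6734}{3}} = - \frac{3}{6734}$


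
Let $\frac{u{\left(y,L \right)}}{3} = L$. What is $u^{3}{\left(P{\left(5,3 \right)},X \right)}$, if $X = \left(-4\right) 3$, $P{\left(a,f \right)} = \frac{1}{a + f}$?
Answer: $-46656$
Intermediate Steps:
$X = -12$
$u{\left(y,L \right)} = 3 L$
$u^{3}{\left(P{\left(5,3 \right)},X \right)} = \left(3 \left(-12\right)\right)^{3} = \left(-36\right)^{3} = -46656$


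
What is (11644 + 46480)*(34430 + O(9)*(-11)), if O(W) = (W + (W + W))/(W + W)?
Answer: 2000250274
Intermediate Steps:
O(W) = 3/2 (O(W) = (W + 2*W)/((2*W)) = (3*W)*(1/(2*W)) = 3/2)
(11644 + 46480)*(34430 + O(9)*(-11)) = (11644 + 46480)*(34430 + (3/2)*(-11)) = 58124*(34430 - 33/2) = 58124*(68827/2) = 2000250274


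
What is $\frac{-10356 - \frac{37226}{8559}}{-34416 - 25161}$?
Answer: $\frac{88674230}{509919543} \approx 0.1739$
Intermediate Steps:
$\frac{-10356 - \frac{37226}{8559}}{-34416 - 25161} = \frac{-10356 - \frac{37226}{8559}}{-59577} = \left(-10356 - \frac{37226}{8559}\right) \left(- \frac{1}{59577}\right) = \left(- \frac{88674230}{8559}\right) \left(- \frac{1}{59577}\right) = \frac{88674230}{509919543}$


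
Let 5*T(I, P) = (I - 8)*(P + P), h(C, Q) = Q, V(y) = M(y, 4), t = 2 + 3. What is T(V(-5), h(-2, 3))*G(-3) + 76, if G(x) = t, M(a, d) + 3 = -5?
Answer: -20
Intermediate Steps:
M(a, d) = -8 (M(a, d) = -3 - 5 = -8)
t = 5
V(y) = -8
G(x) = 5
T(I, P) = 2*P*(-8 + I)/5 (T(I, P) = ((I - 8)*(P + P))/5 = ((-8 + I)*(2*P))/5 = (2*P*(-8 + I))/5 = 2*P*(-8 + I)/5)
T(V(-5), h(-2, 3))*G(-3) + 76 = ((⅖)*3*(-8 - 8))*5 + 76 = ((⅖)*3*(-16))*5 + 76 = -96/5*5 + 76 = -96 + 76 = -20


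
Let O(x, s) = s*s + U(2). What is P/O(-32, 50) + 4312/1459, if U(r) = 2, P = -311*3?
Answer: 3142459/1216806 ≈ 2.5825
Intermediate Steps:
P = -933
O(x, s) = 2 + s² (O(x, s) = s*s + 2 = s² + 2 = 2 + s²)
P/O(-32, 50) + 4312/1459 = -933/(2 + 50²) + 4312/1459 = -933/(2 + 2500) + 4312*(1/1459) = -933/2502 + 4312/1459 = -933*1/2502 + 4312/1459 = -311/834 + 4312/1459 = 3142459/1216806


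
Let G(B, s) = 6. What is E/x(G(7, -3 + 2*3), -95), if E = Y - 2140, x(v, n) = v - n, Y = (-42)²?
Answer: -376/101 ≈ -3.7228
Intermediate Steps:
Y = 1764
E = -376 (E = 1764 - 2140 = -376)
E/x(G(7, -3 + 2*3), -95) = -376/(6 - 1*(-95)) = -376/(6 + 95) = -376/101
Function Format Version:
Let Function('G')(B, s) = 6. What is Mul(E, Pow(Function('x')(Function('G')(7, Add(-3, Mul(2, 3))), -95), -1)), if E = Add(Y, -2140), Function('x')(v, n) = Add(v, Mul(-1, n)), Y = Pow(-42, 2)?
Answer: Rational(-376, 101) ≈ -3.7228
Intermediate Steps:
Y = 1764
E = -376 (E = Add(1764, -2140) = -376)
Mul(E, Pow(Function('x')(Function('G')(7, Add(-3, Mul(2, 3))), -95), -1)) = Mul(-376, Pow(Add(6, Mul(-1, -95)), -1)) = Mul(-376, Pow(Add(6, 95), -1)) = Mul(-376, Pow(101, -1)) = Mul(-376, Rational(1, 101)) = Rational(-376, 101)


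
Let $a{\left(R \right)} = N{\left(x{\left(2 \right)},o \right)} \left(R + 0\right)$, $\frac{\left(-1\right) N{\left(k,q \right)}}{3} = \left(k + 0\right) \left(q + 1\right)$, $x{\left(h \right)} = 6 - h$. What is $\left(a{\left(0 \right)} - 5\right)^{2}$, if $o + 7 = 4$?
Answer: $25$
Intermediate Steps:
$o = -3$ ($o = -7 + 4 = -3$)
$N{\left(k,q \right)} = - 3 k \left(1 + q\right)$ ($N{\left(k,q \right)} = - 3 \left(k + 0\right) \left(q + 1\right) = - 3 k \left(1 + q\right)$)
$a{\left(R \right)} = 24 R$ ($a{\left(R \right)} = - 3 \left(6 - 2\right) \left(1 - 3\right) \left(R + 0\right) = \left(-3\right) \left(6 - 2\right) \left(-2\right) R = \left(-3\right) 4 \left(-2\right) R = 24 R$)
$\left(a{\left(0 \right)} - 5\right)^{2} = \left(24 \cdot 0 - 5\right)^{2} = \left(0 - 5\right)^{2} = \left(-5\right)^{2} = 25$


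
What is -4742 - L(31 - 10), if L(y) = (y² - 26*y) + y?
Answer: -4658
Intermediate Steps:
L(y) = y² - 25*y
-4742 - L(31 - 10) = -4742 - (31 - 10)*(-25 + (31 - 10)) = -4742 - 21*(-25 + 21) = -4742 - 21*(-4) = -4742 - 1*(-84) = -4742 + 84 = -4658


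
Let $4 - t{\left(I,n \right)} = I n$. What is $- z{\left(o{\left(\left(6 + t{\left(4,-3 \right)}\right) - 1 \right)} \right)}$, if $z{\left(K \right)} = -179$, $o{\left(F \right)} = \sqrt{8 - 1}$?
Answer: $179$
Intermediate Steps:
$t{\left(I,n \right)} = 4 - I n$
$o{\left(F \right)} = \sqrt{7}$
$- z{\left(o{\left(\left(6 + t{\left(4,-3 \right)}\right) - 1 \right)} \right)} = \left(-1\right) \left(-179\right) = 179$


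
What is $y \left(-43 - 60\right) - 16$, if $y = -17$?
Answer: $1735$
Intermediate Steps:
$y \left(-43 - 60\right) - 16 = - 17 \left(-43 - 60\right) - 16 = \left(-17\right) \left(-103\right) - 16 = 1751 - 16 = 1735$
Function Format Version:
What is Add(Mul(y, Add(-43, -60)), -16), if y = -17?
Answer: 1735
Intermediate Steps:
Add(Mul(y, Add(-43, -60)), -16) = Add(Mul(-17, Add(-43, -60)), -16) = Add(Mul(-17, -103), -16) = Add(1751, -16) = 1735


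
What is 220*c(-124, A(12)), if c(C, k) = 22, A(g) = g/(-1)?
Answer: 4840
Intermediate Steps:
A(g) = -g (A(g) = g*(-1) = -g)
220*c(-124, A(12)) = 220*22 = 4840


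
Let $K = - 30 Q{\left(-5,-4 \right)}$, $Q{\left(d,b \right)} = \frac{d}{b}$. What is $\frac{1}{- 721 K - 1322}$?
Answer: $\frac{2}{51431} \approx 3.8887 \cdot 10^{-5}$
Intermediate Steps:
$K = - \frac{75}{2}$ ($K = - 30 \left(- \frac{5}{-4}\right) = - 30 \left(\left(-5\right) \left(- \frac{1}{4}\right)\right) = \left(-30\right) \frac{5}{4} = - \frac{75}{2} \approx -37.5$)
$\frac{1}{- 721 K - 1322} = \frac{1}{\left(-721\right) \left(- \frac{75}{2}\right) - 1322} = \frac{1}{\frac{54075}{2} - 1322} = \frac{1}{\frac{51431}{2}} = \frac{2}{51431}$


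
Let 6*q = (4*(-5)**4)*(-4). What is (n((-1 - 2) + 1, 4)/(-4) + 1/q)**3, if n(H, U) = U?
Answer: -125225135027/125000000000 ≈ -1.0018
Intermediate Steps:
q = -5000/3 (q = ((4*(-5)**4)*(-4))/6 = ((4*625)*(-4))/6 = (2500*(-4))/6 = (1/6)*(-10000) = -5000/3 ≈ -1666.7)
(n((-1 - 2) + 1, 4)/(-4) + 1/q)**3 = (4/(-4) + 1/(-5000/3))**3 = (4*(-1/4) + 1*(-3/5000))**3 = (-1 - 3/5000)**3 = (-5003/5000)**3 = -125225135027/125000000000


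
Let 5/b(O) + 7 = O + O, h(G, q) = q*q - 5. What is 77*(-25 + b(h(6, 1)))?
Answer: -5852/3 ≈ -1950.7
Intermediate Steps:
h(G, q) = -5 + q**2 (h(G, q) = q**2 - 5 = -5 + q**2)
b(O) = 5/(-7 + 2*O) (b(O) = 5/(-7 + (O + O)) = 5/(-7 + 2*O))
77*(-25 + b(h(6, 1))) = 77*(-25 + 5/(-7 + 2*(-5 + 1**2))) = 77*(-25 + 5/(-7 + 2*(-5 + 1))) = 77*(-25 + 5/(-7 + 2*(-4))) = 77*(-25 + 5/(-7 - 8)) = 77*(-25 + 5/(-15)) = 77*(-25 + 5*(-1/15)) = 77*(-25 - 1/3) = 77*(-76/3) = -5852/3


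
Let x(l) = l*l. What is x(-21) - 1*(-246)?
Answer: 687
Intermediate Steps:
x(l) = l²
x(-21) - 1*(-246) = (-21)² - 1*(-246) = 441 + 246 = 687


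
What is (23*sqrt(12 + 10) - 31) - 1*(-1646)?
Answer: 1615 + 23*sqrt(22) ≈ 1722.9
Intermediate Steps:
(23*sqrt(12 + 10) - 31) - 1*(-1646) = (23*sqrt(22) - 31) + 1646 = (-31 + 23*sqrt(22)) + 1646 = 1615 + 23*sqrt(22)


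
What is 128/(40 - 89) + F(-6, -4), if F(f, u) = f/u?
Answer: -109/98 ≈ -1.1122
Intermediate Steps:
128/(40 - 89) + F(-6, -4) = 128/(40 - 89) - 6/(-4) = 128/(-49) - 6*(-1/4) = 128*(-1/49) + 3/2 = -128/49 + 3/2 = -109/98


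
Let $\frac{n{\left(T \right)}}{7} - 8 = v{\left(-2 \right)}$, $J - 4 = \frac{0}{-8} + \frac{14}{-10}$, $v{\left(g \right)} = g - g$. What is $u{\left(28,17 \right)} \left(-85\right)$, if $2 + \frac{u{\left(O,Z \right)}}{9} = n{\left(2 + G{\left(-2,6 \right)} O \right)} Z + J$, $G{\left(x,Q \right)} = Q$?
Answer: $-728739$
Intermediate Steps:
$v{\left(g \right)} = 0$
$J = \frac{13}{5}$ ($J = 4 + \left(\frac{0}{-8} + \frac{14}{-10}\right) = 4 + \left(0 \left(- \frac{1}{8}\right) + 14 \left(- \frac{1}{10}\right)\right) = 4 + \left(0 - \frac{7}{5}\right) = 4 - \frac{7}{5} = \frac{13}{5} \approx 2.6$)
$n{\left(T \right)} = 56$ ($n{\left(T \right)} = 56 + 7 \cdot 0 = 56 + 0 = 56$)
$u{\left(O,Z \right)} = \frac{27}{5} + 504 Z$ ($u{\left(O,Z \right)} = -18 + 9 \left(56 Z + \frac{13}{5}\right) = -18 + 9 \left(\frac{13}{5} + 56 Z\right) = -18 + \left(\frac{117}{5} + 504 Z\right) = \frac{27}{5} + 504 Z$)
$u{\left(28,17 \right)} \left(-85\right) = \left(\frac{27}{5} + 504 \cdot 17\right) \left(-85\right) = \left(\frac{27}{5} + 8568\right) \left(-85\right) = \frac{42867}{5} \left(-85\right) = -728739$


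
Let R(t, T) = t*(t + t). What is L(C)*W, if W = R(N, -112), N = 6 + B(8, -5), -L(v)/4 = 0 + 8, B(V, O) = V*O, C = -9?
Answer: -73984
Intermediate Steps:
B(V, O) = O*V
L(v) = -32 (L(v) = -4*(0 + 8) = -4*8 = -32)
N = -34 (N = 6 - 5*8 = 6 - 40 = -34)
R(t, T) = 2*t**2 (R(t, T) = t*(2*t) = 2*t**2)
W = 2312 (W = 2*(-34)**2 = 2*1156 = 2312)
L(C)*W = -32*2312 = -73984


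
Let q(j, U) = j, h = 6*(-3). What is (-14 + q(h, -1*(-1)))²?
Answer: 1024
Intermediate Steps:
h = -18
(-14 + q(h, -1*(-1)))² = (-14 - 18)² = (-32)² = 1024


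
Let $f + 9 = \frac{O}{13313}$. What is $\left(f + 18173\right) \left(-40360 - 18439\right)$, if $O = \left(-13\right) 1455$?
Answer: $- \frac{14217505121183}{13313} \approx -1.0679 \cdot 10^{9}$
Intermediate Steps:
$O = -18915$
$f = - \frac{138732}{13313}$ ($f = -9 - \frac{18915}{13313} = - \frac{138732}{13313} \approx -10.421$)
$\left(f + 18173\right) \left(-40360 - 18439\right) = \left(- \frac{138732}{13313} + 18173\right) \left(-40360 - 18439\right) = \frac{241798417}{13313} \left(-58799\right) = - \frac{14217505121183}{13313}$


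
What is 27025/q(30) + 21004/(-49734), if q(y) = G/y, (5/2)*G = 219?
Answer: 16800000229/1815291 ≈ 9254.7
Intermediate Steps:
G = 438/5 (G = (⅖)*219 = 438/5 ≈ 87.600)
q(y) = 438/(5*y)
27025/q(30) + 21004/(-49734) = 27025/(((438/5)/30)) + 21004/(-49734) = 27025/(((438/5)*(1/30))) + 21004*(-1/49734) = 27025/(73/25) - 10502/24867 = 27025*(25/73) - 10502/24867 = 675625/73 - 10502/24867 = 16800000229/1815291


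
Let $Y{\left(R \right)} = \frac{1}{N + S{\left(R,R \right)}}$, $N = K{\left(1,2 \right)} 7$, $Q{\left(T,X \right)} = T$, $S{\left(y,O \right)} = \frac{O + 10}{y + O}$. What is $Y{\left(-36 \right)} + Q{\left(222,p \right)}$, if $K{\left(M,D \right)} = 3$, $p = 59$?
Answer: $\frac{170754}{769} \approx 222.05$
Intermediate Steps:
$S{\left(y,O \right)} = \frac{10 + O}{O + y}$
$N = 21$ ($N = 3 \cdot 7 = 21$)
$Y{\left(R \right)} = \frac{1}{21 + \frac{10 + R}{2 R}}$ ($Y{\left(R \right)} = \frac{1}{21 + \frac{10 + R}{R + R}} = \frac{1}{21 + \frac{10 + R}{2 R}}$)
$Y{\left(-36 \right)} + Q{\left(222,p \right)} = 2 \left(-36\right) \frac{1}{10 + 43 \left(-36\right)} + 222 = 2 \left(-36\right) \frac{1}{10 - 1548} + 222 = 2 \left(-36\right) \frac{1}{-1538} + 222 = 2 \left(-36\right) \left(- \frac{1}{1538}\right) + 222 = \frac{36}{769} + 222 = \frac{170754}{769}$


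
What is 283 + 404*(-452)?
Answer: -182325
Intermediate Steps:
283 + 404*(-452) = 283 - 182608 = -182325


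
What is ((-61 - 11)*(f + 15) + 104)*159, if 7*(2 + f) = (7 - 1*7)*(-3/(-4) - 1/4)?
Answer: -132288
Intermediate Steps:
f = -2 (f = -2 + ((7 - 1*7)*(-3/(-4) - 1/4))/7 = -2 + ((7 - 7)*(-3*(-¼) - 1*¼))/7 = -2 + (0*(¾ - ¼))/7 = -2 + (0*(½))/7 = -2 + (⅐)*0 = -2 + 0 = -2)
((-61 - 11)*(f + 15) + 104)*159 = ((-61 - 11)*(-2 + 15) + 104)*159 = (-72*13 + 104)*159 = (-936 + 104)*159 = -832*159 = -132288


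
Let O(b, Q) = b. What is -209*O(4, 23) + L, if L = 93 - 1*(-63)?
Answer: -680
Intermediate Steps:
L = 156 (L = 93 + 63 = 156)
-209*O(4, 23) + L = -209*4 + 156 = -836 + 156 = -680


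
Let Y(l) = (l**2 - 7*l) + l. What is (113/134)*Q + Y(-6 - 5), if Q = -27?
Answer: 22007/134 ≈ 164.23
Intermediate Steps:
Y(l) = l**2 - 6*l
(113/134)*Q + Y(-6 - 5) = (113/134)*(-27) + (-6 - 5)*(-6 + (-6 - 5)) = (113*(1/134))*(-27) - 11*(-6 - 11) = (113/134)*(-27) - 11*(-17) = -3051/134 + 187 = 22007/134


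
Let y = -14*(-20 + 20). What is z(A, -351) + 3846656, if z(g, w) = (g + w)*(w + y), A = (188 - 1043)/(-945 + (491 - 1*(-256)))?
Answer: 87303509/22 ≈ 3.9683e+6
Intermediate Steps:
y = 0 (y = -14*0 = 0)
A = 95/22 (A = -855/(-945 + (491 + 256)) = -855/(-945 + 747) = -855/(-198) = -855*(-1/198) = 95/22 ≈ 4.3182)
z(g, w) = w*(g + w) (z(g, w) = (g + w)*(w + 0) = (g + w)*w = w*(g + w))
z(A, -351) + 3846656 = -351*(95/22 - 351) + 3846656 = -351*(-7627/22) + 3846656 = 2677077/22 + 3846656 = 87303509/22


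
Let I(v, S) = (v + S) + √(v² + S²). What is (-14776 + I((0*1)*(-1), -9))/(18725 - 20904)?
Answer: 14776/2179 ≈ 6.7811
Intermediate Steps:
I(v, S) = S + v + √(S² + v²) (I(v, S) = (S + v) + √(S² + v²) = S + v + √(S² + v²))
(-14776 + I((0*1)*(-1), -9))/(18725 - 20904) = (-14776 + (-9 + (0*1)*(-1) + √((-9)² + ((0*1)*(-1))²)))/(18725 - 20904) = (-14776 + (-9 + 0*(-1) + √(81 + (0*(-1))²)))/(-2179) = (-14776 + (-9 + 0 + √(81 + 0²)))*(-1/2179) = (-14776 + (-9 + 0 + √(81 + 0)))*(-1/2179) = (-14776 + (-9 + 0 + √81))*(-1/2179) = (-14776 + (-9 + 0 + 9))*(-1/2179) = (-14776 + 0)*(-1/2179) = -14776*(-1/2179) = 14776/2179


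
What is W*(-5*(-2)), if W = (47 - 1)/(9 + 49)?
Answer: 230/29 ≈ 7.9310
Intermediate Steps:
W = 23/29 (W = 46/58 = 46*(1/58) = 23/29 ≈ 0.79310)
W*(-5*(-2)) = 23*(-5*(-2))/29 = (23/29)*10 = 230/29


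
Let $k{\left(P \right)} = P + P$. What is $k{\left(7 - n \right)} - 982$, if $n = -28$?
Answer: $-912$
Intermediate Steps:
$k{\left(P \right)} = 2 P$
$k{\left(7 - n \right)} - 982 = 2 \left(7 - -28\right) - 982 = 2 \left(7 + 28\right) - 982 = 2 \cdot 35 - 982 = 70 - 982 = -912$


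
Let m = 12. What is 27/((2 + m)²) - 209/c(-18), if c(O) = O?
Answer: 20725/1764 ≈ 11.749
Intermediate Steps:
27/((2 + m)²) - 209/c(-18) = 27/((2 + 12)²) - 209/(-18) = 27/(14²) - 209*(-1/18) = 27/196 + 209/18 = 20725/1764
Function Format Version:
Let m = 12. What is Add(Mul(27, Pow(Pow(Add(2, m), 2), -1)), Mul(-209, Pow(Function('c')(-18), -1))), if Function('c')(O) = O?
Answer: Rational(20725, 1764) ≈ 11.749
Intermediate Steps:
Add(Mul(27, Pow(Pow(Add(2, m), 2), -1)), Mul(-209, Pow(Function('c')(-18), -1))) = Add(Mul(27, Pow(Pow(Add(2, 12), 2), -1)), Mul(-209, Pow(-18, -1))) = Add(Mul(27, Pow(Pow(14, 2), -1)), Mul(-209, Rational(-1, 18))) = Add(Mul(27, Pow(196, -1)), Rational(209, 18)) = Add(Mul(27, Rational(1, 196)), Rational(209, 18)) = Add(Rational(27, 196), Rational(209, 18)) = Rational(20725, 1764)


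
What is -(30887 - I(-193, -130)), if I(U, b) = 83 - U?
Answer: -30611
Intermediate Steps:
-(30887 - I(-193, -130)) = -(30887 - (83 - 1*(-193))) = -(30887 - (83 + 193)) = -(30887 - 1*276) = -(30887 - 276) = -1*30611 = -30611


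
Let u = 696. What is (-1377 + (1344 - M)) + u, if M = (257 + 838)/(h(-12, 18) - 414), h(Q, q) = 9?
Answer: 17974/27 ≈ 665.70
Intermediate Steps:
M = -73/27 (M = (257 + 838)/(9 - 414) = 1095/(-405) = 1095*(-1/405) = -73/27 ≈ -2.7037)
(-1377 + (1344 - M)) + u = (-1377 + (1344 - 1*(-73/27))) + 696 = (-1377 + (1344 + 73/27)) + 696 = (-1377 + 36361/27) + 696 = -818/27 + 696 = 17974/27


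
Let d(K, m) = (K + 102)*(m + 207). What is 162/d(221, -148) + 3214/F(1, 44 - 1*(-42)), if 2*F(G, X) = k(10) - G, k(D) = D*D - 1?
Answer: 61257136/933793 ≈ 65.600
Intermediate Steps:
k(D) = -1 + D**2 (k(D) = D**2 - 1 = -1 + D**2)
d(K, m) = (102 + K)*(207 + m)
F(G, X) = 99/2 - G/2 (F(G, X) = ((-1 + 10**2) - G)/2 = ((-1 + 100) - G)/2 = (99 - G)/2 = 99/2 - G/2)
162/d(221, -148) + 3214/F(1, 44 - 1*(-42)) = 162/(21114 + 102*(-148) + 207*221 + 221*(-148)) + 3214/(99/2 - 1/2*1) = 162/(21114 - 15096 + 45747 - 32708) + 3214/(99/2 - 1/2) = 162/19057 + 3214/49 = 61257136/933793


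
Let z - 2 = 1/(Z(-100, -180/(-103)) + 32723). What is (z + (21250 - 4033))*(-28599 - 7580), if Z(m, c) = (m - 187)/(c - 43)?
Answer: -12376521866388537/19867084 ≈ -6.2297e+8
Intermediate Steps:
Z(m, c) = (-187 + m)/(-43 + c)
z = 39734775/19867084 (z = 2 + 1/((-187 - 100)/(-43 - 180/(-103)) + 32723) = 2 + 1/(-287/(-43 - 180*(-1/103)) + 32723) = 2 + 1/(-287/(-43 + 180/103) + 32723) = 2 + 1/(-287/(-4249/103) + 32723) = 2 + 1/(-103/4249*(-287) + 32723) = 2 + 1/(4223/607 + 32723) = 2 + 1/(19867084/607) = 2 + 607/19867084 = 39734775/19867084 ≈ 2.0000)
(z + (21250 - 4033))*(-28599 - 7580) = (39734775/19867084 + (21250 - 4033))*(-28599 - 7580) = (39734775/19867084 + 17217)*(-36179) = (342091320003/19867084)*(-36179) = -12376521866388537/19867084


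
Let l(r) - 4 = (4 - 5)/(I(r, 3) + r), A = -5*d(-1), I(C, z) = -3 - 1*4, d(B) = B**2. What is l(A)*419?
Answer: 20531/12 ≈ 1710.9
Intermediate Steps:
I(C, z) = -7 (I(C, z) = -3 - 4 = -7)
A = -5 (A = -5*(-1)**2 = -5*1 = -5)
l(r) = 4 - 1/(-7 + r) (l(r) = 4 + (4 - 5)/(-7 + r) = 4 - 1/(-7 + r))
l(A)*419 = ((-29 + 4*(-5))/(-7 - 5))*419 = ((-29 - 20)/(-12))*419 = -1/12*(-49)*419 = (49/12)*419 = 20531/12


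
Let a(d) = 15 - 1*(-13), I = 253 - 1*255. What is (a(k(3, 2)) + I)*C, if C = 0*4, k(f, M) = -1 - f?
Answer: 0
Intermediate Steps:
C = 0
I = -2 (I = 253 - 255 = -2)
a(d) = 28 (a(d) = 15 + 13 = 28)
(a(k(3, 2)) + I)*C = (28 - 2)*0 = 26*0 = 0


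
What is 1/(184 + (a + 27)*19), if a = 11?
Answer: 1/906 ≈ 0.0011038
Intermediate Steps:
1/(184 + (a + 27)*19) = 1/(184 + (11 + 27)*19) = 1/(184 + 38*19) = 1/(184 + 722) = 1/906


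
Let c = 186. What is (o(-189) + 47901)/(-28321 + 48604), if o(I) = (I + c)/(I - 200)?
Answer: 6211164/2630029 ≈ 2.3616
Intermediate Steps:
o(I) = (186 + I)/(-200 + I) (o(I) = (I + 186)/(I - 200) = (186 + I)/(-200 + I))
(o(-189) + 47901)/(-28321 + 48604) = ((186 - 189)/(-200 - 189) + 47901)/(-28321 + 48604) = (-3/(-389) + 47901)/20283 = (-1/389*(-3) + 47901)*(1/20283) = (3/389 + 47901)*(1/20283) = (18633492/389)*(1/20283) = 6211164/2630029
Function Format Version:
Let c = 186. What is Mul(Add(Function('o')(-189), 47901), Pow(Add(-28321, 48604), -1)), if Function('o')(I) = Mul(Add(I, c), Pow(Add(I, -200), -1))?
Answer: Rational(6211164, 2630029) ≈ 2.3616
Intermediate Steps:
Function('o')(I) = Mul(Pow(Add(-200, I), -1), Add(186, I)) (Function('o')(I) = Mul(Add(I, 186), Pow(Add(I, -200), -1)) = Mul(Add(186, I), Pow(Add(-200, I), -1)) = Mul(Pow(Add(-200, I), -1), Add(186, I)))
Mul(Add(Function('o')(-189), 47901), Pow(Add(-28321, 48604), -1)) = Mul(Add(Mul(Pow(Add(-200, -189), -1), Add(186, -189)), 47901), Pow(Add(-28321, 48604), -1)) = Mul(Add(Mul(Pow(-389, -1), -3), 47901), Pow(20283, -1)) = Mul(Add(Mul(Rational(-1, 389), -3), 47901), Rational(1, 20283)) = Mul(Add(Rational(3, 389), 47901), Rational(1, 20283)) = Mul(Rational(18633492, 389), Rational(1, 20283)) = Rational(6211164, 2630029)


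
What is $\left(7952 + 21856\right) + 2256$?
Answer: $32064$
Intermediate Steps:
$\left(7952 + 21856\right) + 2256 = 29808 + 2256 = 32064$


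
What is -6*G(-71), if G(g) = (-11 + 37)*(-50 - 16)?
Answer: 10296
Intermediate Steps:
G(g) = -1716 (G(g) = 26*(-66) = -1716)
-6*G(-71) = -6*(-1716) = 10296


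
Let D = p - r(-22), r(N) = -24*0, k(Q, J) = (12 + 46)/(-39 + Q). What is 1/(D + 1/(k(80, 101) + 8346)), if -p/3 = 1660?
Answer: -342244/1704375079 ≈ -0.00020080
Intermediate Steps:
k(Q, J) = 58/(-39 + Q)
p = -4980 (p = -3*1660 = -4980)
r(N) = 0
D = -4980 (D = -4980 - 1*0 = -4980 + 0 = -4980)
1/(D + 1/(k(80, 101) + 8346)) = 1/(-4980 + 1/(58/(-39 + 80) + 8346)) = 1/(-4980 + 1/(58/41 + 8346)) = 1/(-4980 + 1/(342244/41)) = 1/(-4980 + 41/342244) = 1/(-1704375079/342244) = -342244/1704375079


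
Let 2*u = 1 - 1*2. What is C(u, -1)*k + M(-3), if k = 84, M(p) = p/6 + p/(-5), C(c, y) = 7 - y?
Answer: 6721/10 ≈ 672.10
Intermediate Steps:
u = -½ (u = (1 - 1*2)/2 = (1 - 2)/2 = (½)*(-1) = -½ ≈ -0.50000)
M(p) = -p/30 (M(p) = p*(⅙) + p*(-⅕) = p/6 - p/5 = -p/30)
C(u, -1)*k + M(-3) = (7 - 1*(-1))*84 - 1/30*(-3) = (7 + 1)*84 + ⅒ = 8*84 + ⅒ = 672 + ⅒ = 6721/10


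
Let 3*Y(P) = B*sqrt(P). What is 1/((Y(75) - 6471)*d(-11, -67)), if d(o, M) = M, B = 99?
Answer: 719/311119458 + 55*sqrt(3)/933358374 ≈ 2.4131e-6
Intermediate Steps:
Y(P) = 33*sqrt(P) (Y(P) = (99*sqrt(P))/3 = 33*sqrt(P))
1/((Y(75) - 6471)*d(-11, -67)) = 1/(33*sqrt(75) - 6471*(-67)) = -1/67/(33*(5*sqrt(3)) - 6471) = -1/67/(165*sqrt(3) - 6471) = -1/67/(-6471 + 165*sqrt(3)) = -1/(67*(-6471 + 165*sqrt(3)))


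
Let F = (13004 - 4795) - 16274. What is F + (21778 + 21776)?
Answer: 35489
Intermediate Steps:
F = -8065 (F = 8209 - 16274 = -8065)
F + (21778 + 21776) = -8065 + (21778 + 21776) = -8065 + 43554 = 35489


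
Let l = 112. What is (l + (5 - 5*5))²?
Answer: 8464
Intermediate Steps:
(l + (5 - 5*5))² = (112 + (5 - 5*5))² = (112 + (5 - 25))² = (112 - 20)² = 92² = 8464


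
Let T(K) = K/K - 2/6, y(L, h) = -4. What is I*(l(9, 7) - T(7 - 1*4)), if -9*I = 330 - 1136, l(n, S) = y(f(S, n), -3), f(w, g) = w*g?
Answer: -11284/27 ≈ -417.93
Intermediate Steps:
f(w, g) = g*w
l(n, S) = -4
I = 806/9 (I = -(330 - 1136)/9 = -1/9*(-806) = 806/9 ≈ 89.556)
T(K) = 2/3 (T(K) = 1 - 2*1/6 = 1 - 1/3 = 2/3)
I*(l(9, 7) - T(7 - 1*4)) = 806*(-4 - 1*2/3)/9 = 806*(-4 - 2/3)/9 = (806/9)*(-14/3) = -11284/27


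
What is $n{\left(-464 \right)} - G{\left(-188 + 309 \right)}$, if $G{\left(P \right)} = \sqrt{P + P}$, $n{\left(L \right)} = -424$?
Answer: $-424 - 11 \sqrt{2} \approx -439.56$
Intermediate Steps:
$G{\left(P \right)} = \sqrt{2} \sqrt{P}$ ($G{\left(P \right)} = \sqrt{2 P} = \sqrt{2} \sqrt{P}$)
$n{\left(-464 \right)} - G{\left(-188 + 309 \right)} = -424 - \sqrt{2} \sqrt{-188 + 309} = -424 - \sqrt{2} \sqrt{121} = -424 - \sqrt{2} \cdot 11 = -424 - 11 \sqrt{2}$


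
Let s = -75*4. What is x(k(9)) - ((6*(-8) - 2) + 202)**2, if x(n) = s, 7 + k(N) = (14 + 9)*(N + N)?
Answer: -23404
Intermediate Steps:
k(N) = -7 + 46*N (k(N) = -7 + (14 + 9)*(N + N) = -7 + 23*(2*N) = -7 + 46*N)
s = -300
x(n) = -300
x(k(9)) - ((6*(-8) - 2) + 202)**2 = -300 - ((6*(-8) - 2) + 202)**2 = -300 - ((-48 - 2) + 202)**2 = -300 - (-50 + 202)**2 = -300 - 1*152**2 = -300 - 1*23104 = -300 - 23104 = -23404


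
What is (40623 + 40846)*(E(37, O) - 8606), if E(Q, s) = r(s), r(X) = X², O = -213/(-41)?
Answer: -1174890274673/1681 ≈ -6.9892e+8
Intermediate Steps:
O = 213/41 (O = -213*(-1/41) = 213/41 ≈ 5.1951)
E(Q, s) = s²
(40623 + 40846)*(E(37, O) - 8606) = (40623 + 40846)*((213/41)² - 8606) = 81469*(45369/1681 - 8606) = 81469*(-14421317/1681) = -1174890274673/1681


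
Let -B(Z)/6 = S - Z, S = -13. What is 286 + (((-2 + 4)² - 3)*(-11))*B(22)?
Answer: -2024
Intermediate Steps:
B(Z) = 78 + 6*Z (B(Z) = -6*(-13 - Z) = 78 + 6*Z)
286 + (((-2 + 4)² - 3)*(-11))*B(22) = 286 + (((-2 + 4)² - 3)*(-11))*(78 + 6*22) = 286 + ((2² - 3)*(-11))*(78 + 132) = 286 + ((4 - 3)*(-11))*210 = 286 + (1*(-11))*210 = 286 - 11*210 = 286 - 2310 = -2024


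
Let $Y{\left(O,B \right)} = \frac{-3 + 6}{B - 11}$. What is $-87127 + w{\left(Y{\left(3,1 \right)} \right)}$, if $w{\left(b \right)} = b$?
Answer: $- \frac{871273}{10} \approx -87127.0$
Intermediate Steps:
$Y{\left(O,B \right)} = \frac{3}{-11 + B}$
$-87127 + w{\left(Y{\left(3,1 \right)} \right)} = -87127 + \frac{3}{-11 + 1} = -87127 + \frac{3}{-10} = -87127 + 3 \left(- \frac{1}{10}\right) = -87127 - \frac{3}{10} = - \frac{871273}{10}$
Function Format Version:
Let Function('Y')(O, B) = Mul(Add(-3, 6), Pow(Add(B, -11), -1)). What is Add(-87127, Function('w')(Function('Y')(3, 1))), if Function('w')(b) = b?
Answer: Rational(-871273, 10) ≈ -87127.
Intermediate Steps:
Function('Y')(O, B) = Mul(3, Pow(Add(-11, B), -1))
Add(-87127, Function('w')(Function('Y')(3, 1))) = Add(-87127, Mul(3, Pow(Add(-11, 1), -1))) = Add(-87127, Mul(3, Pow(-10, -1))) = Add(-87127, Mul(3, Rational(-1, 10))) = Add(-87127, Rational(-3, 10)) = Rational(-871273, 10)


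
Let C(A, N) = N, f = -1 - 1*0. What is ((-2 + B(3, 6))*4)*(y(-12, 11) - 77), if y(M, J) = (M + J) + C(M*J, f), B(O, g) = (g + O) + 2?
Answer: -2844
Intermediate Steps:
f = -1 (f = -1 + 0 = -1)
B(O, g) = 2 + O + g (B(O, g) = (O + g) + 2 = 2 + O + g)
y(M, J) = -1 + J + M (y(M, J) = (M + J) - 1 = (J + M) - 1 = -1 + J + M)
((-2 + B(3, 6))*4)*(y(-12, 11) - 77) = ((-2 + (2 + 3 + 6))*4)*((-1 + 11 - 12) - 77) = ((-2 + 11)*4)*(-2 - 77) = (9*4)*(-79) = 36*(-79) = -2844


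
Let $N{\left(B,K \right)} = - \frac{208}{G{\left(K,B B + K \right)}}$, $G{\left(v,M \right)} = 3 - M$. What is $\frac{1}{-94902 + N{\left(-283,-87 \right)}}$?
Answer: $- \frac{79999}{7592064890} \approx -1.0537 \cdot 10^{-5}$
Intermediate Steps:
$N{\left(B,K \right)} = - \frac{208}{3 - K - B^{2}}$ ($N{\left(B,K \right)} = - \frac{208}{3 - \left(B B + K\right)} = - \frac{208}{3 - \left(B^{2} + K\right)} = - \frac{208}{3 - \left(K + B^{2}\right)} = - \frac{208}{3 - K - B^{2}}$)
$\frac{1}{-94902 + N{\left(-283,-87 \right)}} = \frac{1}{-94902 + \frac{208}{-3 - 87 + \left(-283\right)^{2}}} = \frac{1}{-94902 + \frac{208}{-3 - 87 + 80089}} = \frac{1}{-94902 + \frac{208}{79999}} = \frac{1}{- \frac{7592064890}{79999}} = - \frac{79999}{7592064890}$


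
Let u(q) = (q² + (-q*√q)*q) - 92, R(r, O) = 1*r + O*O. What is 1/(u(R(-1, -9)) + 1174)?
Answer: -3741/1610409838 - 6400*√5/805204919 ≈ -2.0096e-5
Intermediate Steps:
R(r, O) = r + O²
u(q) = -92 + q² - q^(5/2) (u(q) = (q² + (-q^(3/2))*q) - 92 = (q² - q^(5/2)) - 92 = -92 + q² - q^(5/2))
1/(u(R(-1, -9)) + 1174) = 1/((-92 + (-1 + (-9)²)² - (-1 + (-9)²)^(5/2)) + 1174) = 1/((-92 + (-1 + 81)² - (-1 + 81)^(5/2)) + 1174) = 1/((-92 + 80² - 80^(5/2)) + 1174) = 1/((-92 + 6400 - 25600*√5) + 1174) = 1/((6308 - 25600*√5) + 1174) = 1/(7482 - 25600*√5)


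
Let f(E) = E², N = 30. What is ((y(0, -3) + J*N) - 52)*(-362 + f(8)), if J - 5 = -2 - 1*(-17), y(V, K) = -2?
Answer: -162708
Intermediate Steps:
J = 20 (J = 5 + (-2 - 1*(-17)) = 5 + (-2 + 17) = 5 + 15 = 20)
((y(0, -3) + J*N) - 52)*(-362 + f(8)) = ((-2 + 20*30) - 52)*(-362 + 8²) = ((-2 + 600) - 52)*(-362 + 64) = (598 - 52)*(-298) = 546*(-298) = -162708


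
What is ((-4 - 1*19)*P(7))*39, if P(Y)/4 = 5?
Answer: -17940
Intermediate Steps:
P(Y) = 20 (P(Y) = 4*5 = 20)
((-4 - 1*19)*P(7))*39 = ((-4 - 1*19)*20)*39 = ((-4 - 19)*20)*39 = -23*20*39 = -460*39 = -17940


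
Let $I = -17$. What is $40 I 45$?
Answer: $-30600$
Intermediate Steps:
$40 I 45 = 40 \left(-17\right) 45 = \left(-680\right) 45 = -30600$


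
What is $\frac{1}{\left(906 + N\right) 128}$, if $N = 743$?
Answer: $\frac{1}{211072} \approx 4.7377 \cdot 10^{-6}$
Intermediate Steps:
$\frac{1}{\left(906 + N\right) 128} = \frac{1}{\left(906 + 743\right) 128} = \frac{1}{1649} \cdot \frac{1}{128} = \frac{1}{211072}$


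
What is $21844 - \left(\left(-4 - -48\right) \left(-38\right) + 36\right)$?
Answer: $23480$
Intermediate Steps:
$21844 - \left(\left(-4 - -48\right) \left(-38\right) + 36\right) = 21844 - \left(\left(-4 + 48\right) \left(-38\right) + 36\right) = 21844 - \left(44 \left(-38\right) + 36\right) = 21844 - \left(-1672 + 36\right) = 21844 - -1636 = 21844 + 1636 = 23480$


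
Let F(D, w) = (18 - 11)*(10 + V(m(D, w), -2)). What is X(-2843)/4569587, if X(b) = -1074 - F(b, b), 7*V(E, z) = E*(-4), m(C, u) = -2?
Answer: -1152/4569587 ≈ -0.00025210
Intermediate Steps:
V(E, z) = -4*E/7 (V(E, z) = (E*(-4))/7 = (-4*E)/7 = -4*E/7)
F(D, w) = 78 (F(D, w) = (18 - 11)*(10 - 4/7*(-2)) = 7*(10 + 8/7) = 7*(78/7) = 78)
X(b) = -1152 (X(b) = -1074 - 1*78 = -1074 - 78 = -1152)
X(-2843)/4569587 = -1152/4569587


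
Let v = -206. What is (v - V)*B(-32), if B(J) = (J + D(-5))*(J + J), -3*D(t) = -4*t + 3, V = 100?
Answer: -776832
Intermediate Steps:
D(t) = -1 + 4*t/3 (D(t) = -(-4*t + 3)/3 = -(3 - 4*t)/3 = -1 + 4*t/3)
B(J) = 2*J*(-23/3 + J) (B(J) = (J + (-1 + (4/3)*(-5)))*(J + J) = (J + (-1 - 20/3))*(2*J) = (J - 23/3)*(2*J) = (-23/3 + J)*(2*J) = 2*J*(-23/3 + J))
(v - V)*B(-32) = (-206 - 1*100)*((⅔)*(-32)*(-23 + 3*(-32))) = (-206 - 100)*((⅔)*(-32)*(-23 - 96)) = -204*(-32)*(-119) = -306*7616/3 = -776832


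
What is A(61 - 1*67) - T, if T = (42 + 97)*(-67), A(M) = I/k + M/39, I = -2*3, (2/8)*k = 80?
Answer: 19370681/2080 ≈ 9312.8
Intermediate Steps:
k = 320 (k = 4*80 = 320)
I = -6
A(M) = -3/160 + M/39 (A(M) = -6/320 + M/39 = -6*1/320 + M*(1/39) = -3/160 + M/39)
T = -9313 (T = 139*(-67) = -9313)
A(61 - 1*67) - T = (-3/160 + (61 - 1*67)/39) - 1*(-9313) = (-3/160 + (61 - 67)/39) + 9313 = (-3/160 + (1/39)*(-6)) + 9313 = (-3/160 - 2/13) + 9313 = -359/2080 + 9313 = 19370681/2080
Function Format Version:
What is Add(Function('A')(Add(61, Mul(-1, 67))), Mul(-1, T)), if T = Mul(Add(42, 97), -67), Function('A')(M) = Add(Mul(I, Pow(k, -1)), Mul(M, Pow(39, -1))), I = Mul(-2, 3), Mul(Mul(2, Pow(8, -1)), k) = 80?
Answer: Rational(19370681, 2080) ≈ 9312.8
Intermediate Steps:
k = 320 (k = Mul(4, 80) = 320)
I = -6
Function('A')(M) = Add(Rational(-3, 160), Mul(Rational(1, 39), M)) (Function('A')(M) = Add(Mul(-6, Pow(320, -1)), Mul(M, Pow(39, -1))) = Add(Mul(-6, Rational(1, 320)), Mul(M, Rational(1, 39))) = Add(Rational(-3, 160), Mul(Rational(1, 39), M)))
T = -9313 (T = Mul(139, -67) = -9313)
Add(Function('A')(Add(61, Mul(-1, 67))), Mul(-1, T)) = Add(Add(Rational(-3, 160), Mul(Rational(1, 39), Add(61, Mul(-1, 67)))), Mul(-1, -9313)) = Add(Add(Rational(-3, 160), Mul(Rational(1, 39), Add(61, -67))), 9313) = Add(Add(Rational(-3, 160), Mul(Rational(1, 39), -6)), 9313) = Add(Add(Rational(-3, 160), Rational(-2, 13)), 9313) = Add(Rational(-359, 2080), 9313) = Rational(19370681, 2080)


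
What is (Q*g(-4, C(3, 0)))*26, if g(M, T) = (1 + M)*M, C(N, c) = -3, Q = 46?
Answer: 14352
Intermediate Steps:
g(M, T) = M*(1 + M)
(Q*g(-4, C(3, 0)))*26 = (46*(-4*(1 - 4)))*26 = (46*(-4*(-3)))*26 = (46*12)*26 = 552*26 = 14352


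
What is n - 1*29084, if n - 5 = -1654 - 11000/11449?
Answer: -351873117/11449 ≈ -30734.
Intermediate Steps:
n = -18890401/11449 (n = 5 + (-1654 - 11000/11449) = 5 - 18947646/11449 = -18890401/11449 ≈ -1650.0)
n - 1*29084 = -18890401/11449 - 1*29084 = -18890401/11449 - 29084 = -351873117/11449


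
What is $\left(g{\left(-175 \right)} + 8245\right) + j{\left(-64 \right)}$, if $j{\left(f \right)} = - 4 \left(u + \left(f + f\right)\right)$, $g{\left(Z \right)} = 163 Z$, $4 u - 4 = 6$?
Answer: $-19778$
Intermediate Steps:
$u = \frac{5}{2}$ ($u = 1 + \frac{1}{4} \cdot 6 = 1 + \frac{3}{2} = \frac{5}{2} \approx 2.5$)
$j{\left(f \right)} = -10 - 8 f$ ($j{\left(f \right)} = - 4 \left(\frac{5}{2} + \left(f + f\right)\right) = - 4 \left(\frac{5}{2} + 2 f\right) = -10 - 8 f$)
$\left(g{\left(-175 \right)} + 8245\right) + j{\left(-64 \right)} = \left(163 \left(-175\right) + 8245\right) - -502 = \left(-28525 + 8245\right) + \left(-10 + 512\right) = -20280 + 502 = -19778$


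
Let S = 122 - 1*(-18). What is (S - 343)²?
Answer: 41209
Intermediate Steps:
S = 140 (S = 122 + 18 = 140)
(S - 343)² = (140 - 343)² = (-203)² = 41209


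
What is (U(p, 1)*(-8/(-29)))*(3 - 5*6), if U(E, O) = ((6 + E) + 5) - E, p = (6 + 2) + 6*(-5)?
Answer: -2376/29 ≈ -81.931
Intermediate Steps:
p = -22 (p = 8 - 30 = -22)
U(E, O) = 11 (U(E, O) = (11 + E) - E = 11)
(U(p, 1)*(-8/(-29)))*(3 - 5*6) = (11*(-8/(-29)))*(3 - 5*6) = (11*(-8*(-1/29)))*(3 - 30) = (11*(8/29))*(-27) = (88/29)*(-27) = -2376/29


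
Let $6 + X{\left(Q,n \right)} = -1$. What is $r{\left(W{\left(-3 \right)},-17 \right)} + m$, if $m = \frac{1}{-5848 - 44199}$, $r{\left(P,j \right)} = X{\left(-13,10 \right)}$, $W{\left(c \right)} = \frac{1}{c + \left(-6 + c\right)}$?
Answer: $- \frac{350330}{50047} \approx -7.0$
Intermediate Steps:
$X{\left(Q,n \right)} = -7$ ($X{\left(Q,n \right)} = -6 - 1 = -7$)
$W{\left(c \right)} = \frac{1}{-6 + 2 c}$
$r{\left(P,j \right)} = -7$
$m = - \frac{1}{50047}$ ($m = \frac{1}{-50047} = - \frac{1}{50047} \approx -1.9981 \cdot 10^{-5}$)
$r{\left(W{\left(-3 \right)},-17 \right)} + m = -7 - \frac{1}{50047} = - \frac{350330}{50047}$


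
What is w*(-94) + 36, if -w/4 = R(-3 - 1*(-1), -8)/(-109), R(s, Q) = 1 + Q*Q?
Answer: -20516/109 ≈ -188.22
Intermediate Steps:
R(s, Q) = 1 + Q²
w = 260/109 (w = -4*(1 + (-8)²)/(-109) = -4*(1 + 64)*(-1)/109 = -260*(-1)/109 = -4*(-65/109) = 260/109 ≈ 2.3853)
w*(-94) + 36 = (260/109)*(-94) + 36 = -24440/109 + 36 = -20516/109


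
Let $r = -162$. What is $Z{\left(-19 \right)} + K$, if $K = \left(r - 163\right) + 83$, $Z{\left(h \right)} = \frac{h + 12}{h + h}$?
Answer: $- \frac{9189}{38} \approx -241.82$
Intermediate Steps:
$Z{\left(h \right)} = \frac{12 + h}{2 h}$
$K = -242$ ($K = \left(-162 - 163\right) + 83 = -325 + 83 = -242$)
$Z{\left(-19 \right)} + K = \frac{12 - 19}{2 \left(-19\right)} - 242 = \frac{1}{2} \left(- \frac{1}{19}\right) \left(-7\right) - 242 = \frac{7}{38} - 242 = - \frac{9189}{38}$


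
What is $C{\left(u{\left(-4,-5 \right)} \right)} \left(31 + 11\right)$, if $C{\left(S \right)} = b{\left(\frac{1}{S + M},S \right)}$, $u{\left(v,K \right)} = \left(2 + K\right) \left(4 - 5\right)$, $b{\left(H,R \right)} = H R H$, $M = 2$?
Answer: $\frac{126}{25} \approx 5.04$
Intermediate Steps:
$b{\left(H,R \right)} = R H^{2}$
$u{\left(v,K \right)} = -2 - K$ ($u{\left(v,K \right)} = \left(2 + K\right) \left(-1\right) = -2 - K$)
$C{\left(S \right)} = \frac{S}{\left(2 + S\right)^{2}}$ ($C{\left(S \right)} = S \left(\frac{1}{S + 2}\right)^{2} = S \left(\frac{1}{2 + S}\right)^{2} = \frac{S}{\left(2 + S\right)^{2}}$)
$C{\left(u{\left(-4,-5 \right)} \right)} \left(31 + 11\right) = \frac{-2 - -5}{\left(2 - -3\right)^{2}} \left(31 + 11\right) = \frac{-2 + 5}{\left(2 + \left(-2 + 5\right)\right)^{2}} \cdot 42 = \frac{3}{\left(2 + 3\right)^{2}} \cdot 42 = \frac{3}{25} \cdot 42 = \frac{126}{25}$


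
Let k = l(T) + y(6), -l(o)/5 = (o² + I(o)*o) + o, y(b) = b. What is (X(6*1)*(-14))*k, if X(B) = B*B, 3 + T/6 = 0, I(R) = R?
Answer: 1584576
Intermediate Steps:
T = -18 (T = -18 + 6*0 = -18 + 0 = -18)
l(o) = -10*o² - 5*o (l(o) = -5*((o² + o*o) + o) = -5*((o² + o²) + o) = -5*(2*o² + o) = -5*(o + 2*o²) = -10*o² - 5*o)
X(B) = B²
k = -3144 (k = -5*(-18)*(1 + 2*(-18)) + 6 = -5*(-18)*(1 - 36) + 6 = -5*(-18)*(-35) + 6 = -3150 + 6 = -3144)
(X(6*1)*(-14))*k = ((6*1)²*(-14))*(-3144) = (6²*(-14))*(-3144) = (36*(-14))*(-3144) = -504*(-3144) = 1584576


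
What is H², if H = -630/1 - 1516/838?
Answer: 70080913984/175561 ≈ 3.9918e+5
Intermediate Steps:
H = -264728/419 (H = -630*1 - 1516*1/838 = -630 - 758/419 = -264728/419 ≈ -631.81)
H² = (-264728/419)² = 70080913984/175561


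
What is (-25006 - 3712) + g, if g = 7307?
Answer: -21411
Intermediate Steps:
(-25006 - 3712) + g = (-25006 - 3712) + 7307 = -28718 + 7307 = -21411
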